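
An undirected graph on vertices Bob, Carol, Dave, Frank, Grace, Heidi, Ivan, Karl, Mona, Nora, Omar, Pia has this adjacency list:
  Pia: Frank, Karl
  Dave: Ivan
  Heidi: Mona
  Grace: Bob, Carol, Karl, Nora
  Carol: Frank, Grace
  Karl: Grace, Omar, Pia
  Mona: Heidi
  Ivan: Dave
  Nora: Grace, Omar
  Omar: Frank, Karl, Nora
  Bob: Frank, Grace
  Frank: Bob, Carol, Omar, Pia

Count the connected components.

3

From Bob: component {Bob, Carol, Frank, Grace, Karl, Nora, Omar, Pia}.
From Dave: component {Dave, Ivan}.
From Heidi: component {Heidi, Mona}.
That's 3 components.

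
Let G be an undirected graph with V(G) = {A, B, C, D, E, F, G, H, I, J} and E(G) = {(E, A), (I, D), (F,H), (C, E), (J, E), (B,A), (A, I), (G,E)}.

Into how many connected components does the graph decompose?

2

From A: component {A, B, C, D, E, G, I, J}.
From F: component {F, H}.
That's 2 components.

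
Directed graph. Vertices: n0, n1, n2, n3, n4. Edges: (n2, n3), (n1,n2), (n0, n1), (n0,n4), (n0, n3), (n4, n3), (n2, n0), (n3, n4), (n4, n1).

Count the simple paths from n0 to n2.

n0→n1→n2
n0→n3→n4→n1→n2
n0→n4→n1→n2

3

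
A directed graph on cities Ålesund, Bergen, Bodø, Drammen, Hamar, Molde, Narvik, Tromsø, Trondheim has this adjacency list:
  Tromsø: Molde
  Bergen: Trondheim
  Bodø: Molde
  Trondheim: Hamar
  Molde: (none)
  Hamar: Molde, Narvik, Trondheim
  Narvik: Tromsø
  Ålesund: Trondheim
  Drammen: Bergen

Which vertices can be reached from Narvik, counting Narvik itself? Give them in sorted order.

Start at Narvik.
Its neighbours: Tromsø.
Then their neighbours: Molde.
Nothing further is reachable.

Molde, Narvik, Tromsø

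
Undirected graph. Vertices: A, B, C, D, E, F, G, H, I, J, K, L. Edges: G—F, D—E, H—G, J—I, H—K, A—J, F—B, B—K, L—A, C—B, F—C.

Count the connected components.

From A: component {A, I, J, L}.
From B: component {B, C, F, G, H, K}.
From D: component {D, E}.
That's 3 components.

3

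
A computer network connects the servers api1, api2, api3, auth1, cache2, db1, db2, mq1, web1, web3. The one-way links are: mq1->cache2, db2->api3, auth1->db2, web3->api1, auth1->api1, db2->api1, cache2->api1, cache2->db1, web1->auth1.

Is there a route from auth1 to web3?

No

Explore from auth1.
Distance 1: reach api1, db2.
Distance 2: reach api3.
The search from auth1 is exhausted; no directed path reaches web3.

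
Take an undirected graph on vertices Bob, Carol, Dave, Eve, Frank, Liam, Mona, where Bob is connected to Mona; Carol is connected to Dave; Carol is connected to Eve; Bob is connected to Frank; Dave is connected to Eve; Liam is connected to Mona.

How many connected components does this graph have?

From Bob: component {Bob, Frank, Liam, Mona}.
From Carol: component {Carol, Dave, Eve}.
That's 2 components.

2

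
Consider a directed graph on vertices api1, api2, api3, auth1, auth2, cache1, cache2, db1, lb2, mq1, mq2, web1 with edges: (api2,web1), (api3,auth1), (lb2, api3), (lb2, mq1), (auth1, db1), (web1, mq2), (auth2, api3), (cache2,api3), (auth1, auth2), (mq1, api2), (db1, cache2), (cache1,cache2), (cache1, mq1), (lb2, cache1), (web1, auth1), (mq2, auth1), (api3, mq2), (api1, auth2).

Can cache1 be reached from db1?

No

Explore from db1.
Distance 1: reach cache2.
Distance 2: reach api3.
Distance 3: reach auth1, mq2.
Distance 4: reach auth2.
The search from db1 is exhausted; no directed path reaches cache1.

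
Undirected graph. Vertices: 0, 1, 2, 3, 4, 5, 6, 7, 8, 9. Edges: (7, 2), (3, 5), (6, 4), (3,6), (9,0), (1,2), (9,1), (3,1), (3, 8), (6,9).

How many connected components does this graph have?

1

From 0: component {0, 1, 2, 3, 4, 5, 6, 7, 8, 9}.
That's 1 component.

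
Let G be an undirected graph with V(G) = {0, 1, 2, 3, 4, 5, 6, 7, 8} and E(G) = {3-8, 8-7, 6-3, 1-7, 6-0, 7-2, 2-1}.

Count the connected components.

From 0: component {0, 1, 2, 3, 6, 7, 8}.
From 4: component {4}.
From 5: component {5}.
That's 3 components.

3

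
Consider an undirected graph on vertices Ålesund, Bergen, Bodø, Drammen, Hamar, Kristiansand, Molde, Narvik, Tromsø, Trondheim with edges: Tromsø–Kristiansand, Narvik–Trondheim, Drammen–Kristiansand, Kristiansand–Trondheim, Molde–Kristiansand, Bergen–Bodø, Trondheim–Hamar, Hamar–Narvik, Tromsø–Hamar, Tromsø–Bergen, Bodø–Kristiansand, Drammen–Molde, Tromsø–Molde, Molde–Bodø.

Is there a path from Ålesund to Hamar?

Ålesund has no edges, so nothing is reachable from it.

No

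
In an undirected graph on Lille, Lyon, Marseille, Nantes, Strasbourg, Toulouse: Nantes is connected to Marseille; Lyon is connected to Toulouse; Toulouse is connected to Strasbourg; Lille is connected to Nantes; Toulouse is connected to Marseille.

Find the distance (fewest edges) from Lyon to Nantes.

3

Distance 0: Lyon.
Distance 1: Toulouse.
Distance 2: Marseille, Strasbourg.
Distance 3: Nantes — contains Nantes.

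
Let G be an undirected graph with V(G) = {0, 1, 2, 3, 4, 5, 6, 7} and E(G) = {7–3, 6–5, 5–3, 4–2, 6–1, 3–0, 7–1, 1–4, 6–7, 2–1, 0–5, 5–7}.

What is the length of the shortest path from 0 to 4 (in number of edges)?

4

Distance 0: 0.
Distance 1: 3, 5.
Distance 2: 6, 7.
Distance 3: 1.
Distance 4: 2, 4 — contains 4.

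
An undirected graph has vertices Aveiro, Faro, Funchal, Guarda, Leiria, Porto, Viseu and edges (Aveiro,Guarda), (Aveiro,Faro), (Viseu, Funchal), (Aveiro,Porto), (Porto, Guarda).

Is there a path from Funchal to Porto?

No

Explore from Funchal.
Distance 1: reach Viseu.
The search is exhausted without reaching Porto; it lies in a different component.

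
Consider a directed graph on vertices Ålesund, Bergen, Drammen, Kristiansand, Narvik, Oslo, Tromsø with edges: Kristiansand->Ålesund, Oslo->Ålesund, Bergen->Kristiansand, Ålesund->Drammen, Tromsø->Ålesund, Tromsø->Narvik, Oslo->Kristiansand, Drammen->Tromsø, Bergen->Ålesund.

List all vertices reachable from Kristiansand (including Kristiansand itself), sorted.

Ålesund, Drammen, Kristiansand, Narvik, Tromsø

Start at Kristiansand.
Its neighbours: Ålesund.
Then their neighbours: Drammen.
Then next layer: Tromsø.
Then next layer: Narvik.
Nothing further is reachable.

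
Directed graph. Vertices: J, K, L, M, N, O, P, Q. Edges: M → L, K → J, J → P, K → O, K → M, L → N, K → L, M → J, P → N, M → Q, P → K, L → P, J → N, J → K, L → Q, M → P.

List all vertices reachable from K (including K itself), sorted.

Start at K.
Its neighbours: J, L, M, O.
Then their neighbours: N, P, Q.
Every vertex is now reached.

J, K, L, M, N, O, P, Q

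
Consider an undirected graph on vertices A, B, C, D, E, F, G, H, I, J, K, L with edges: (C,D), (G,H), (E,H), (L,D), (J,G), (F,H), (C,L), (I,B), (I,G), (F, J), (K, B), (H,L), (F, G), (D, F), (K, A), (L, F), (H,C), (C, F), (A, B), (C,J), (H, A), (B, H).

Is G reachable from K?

Yes

Explore from K.
Distance 1: reach A, B.
Distance 2: reach H, I.
Distance 3: reach C, E, F, G, L.
Found G.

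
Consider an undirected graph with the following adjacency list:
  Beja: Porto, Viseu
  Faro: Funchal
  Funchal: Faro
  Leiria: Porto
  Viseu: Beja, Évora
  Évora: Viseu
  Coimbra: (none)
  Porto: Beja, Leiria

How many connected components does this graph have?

From Beja: component {Beja, Évora, Leiria, Porto, Viseu}.
From Coimbra: component {Coimbra}.
From Faro: component {Faro, Funchal}.
That's 3 components.

3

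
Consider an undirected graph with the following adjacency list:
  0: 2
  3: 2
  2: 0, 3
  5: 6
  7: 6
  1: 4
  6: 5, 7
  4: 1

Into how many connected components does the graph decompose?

From 0: component {0, 2, 3}.
From 1: component {1, 4}.
From 5: component {5, 6, 7}.
That's 3 components.

3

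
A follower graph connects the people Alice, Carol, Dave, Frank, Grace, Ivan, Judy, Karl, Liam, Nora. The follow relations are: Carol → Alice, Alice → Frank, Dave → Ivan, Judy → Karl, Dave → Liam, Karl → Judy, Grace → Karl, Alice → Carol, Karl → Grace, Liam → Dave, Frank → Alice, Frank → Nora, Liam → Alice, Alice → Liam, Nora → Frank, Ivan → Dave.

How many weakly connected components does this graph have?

2

From Alice: component {Alice, Carol, Dave, Frank, Ivan, Liam, Nora}.
From Grace: component {Grace, Judy, Karl}.
That's 2 components.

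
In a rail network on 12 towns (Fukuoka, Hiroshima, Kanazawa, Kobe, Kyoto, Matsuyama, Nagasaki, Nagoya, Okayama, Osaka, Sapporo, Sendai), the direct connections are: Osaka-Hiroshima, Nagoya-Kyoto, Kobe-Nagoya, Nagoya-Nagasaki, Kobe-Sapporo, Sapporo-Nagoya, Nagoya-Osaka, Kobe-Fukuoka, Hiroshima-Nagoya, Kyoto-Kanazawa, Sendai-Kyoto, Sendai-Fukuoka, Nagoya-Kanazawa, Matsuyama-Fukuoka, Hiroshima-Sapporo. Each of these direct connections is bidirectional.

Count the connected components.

From Fukuoka: component {Fukuoka, Hiroshima, Kanazawa, Kobe, Kyoto, Matsuyama, Nagasaki, Nagoya, Osaka, Sapporo, Sendai}.
From Okayama: component {Okayama}.
That's 2 components.

2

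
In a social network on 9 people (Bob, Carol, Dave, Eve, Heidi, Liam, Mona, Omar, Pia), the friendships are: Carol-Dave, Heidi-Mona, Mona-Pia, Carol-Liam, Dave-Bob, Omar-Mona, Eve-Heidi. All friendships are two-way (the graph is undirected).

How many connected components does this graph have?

From Bob: component {Bob, Carol, Dave, Liam}.
From Eve: component {Eve, Heidi, Mona, Omar, Pia}.
That's 2 components.

2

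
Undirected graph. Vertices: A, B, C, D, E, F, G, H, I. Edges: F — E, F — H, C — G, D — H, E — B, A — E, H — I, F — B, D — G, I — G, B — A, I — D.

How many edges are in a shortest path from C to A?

6

Distance 0: C.
Distance 1: G.
Distance 2: D, I.
Distance 3: H.
Distance 4: F.
Distance 5: B, E.
Distance 6: A — contains A.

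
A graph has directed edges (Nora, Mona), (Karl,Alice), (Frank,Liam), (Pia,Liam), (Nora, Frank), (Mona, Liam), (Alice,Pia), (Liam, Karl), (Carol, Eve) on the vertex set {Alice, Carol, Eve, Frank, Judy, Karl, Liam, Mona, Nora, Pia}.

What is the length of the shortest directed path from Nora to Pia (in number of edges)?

5

Distance 0: Nora.
Distance 1: Frank, Mona.
Distance 2: Liam.
Distance 3: Karl.
Distance 4: Alice.
Distance 5: Pia — contains Pia.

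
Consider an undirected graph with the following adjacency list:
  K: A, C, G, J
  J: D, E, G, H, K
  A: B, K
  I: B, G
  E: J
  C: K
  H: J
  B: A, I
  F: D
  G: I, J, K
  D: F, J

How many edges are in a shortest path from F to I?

4

Distance 0: F.
Distance 1: D.
Distance 2: J.
Distance 3: E, G, H, K.
Distance 4: A, C, I — contains I.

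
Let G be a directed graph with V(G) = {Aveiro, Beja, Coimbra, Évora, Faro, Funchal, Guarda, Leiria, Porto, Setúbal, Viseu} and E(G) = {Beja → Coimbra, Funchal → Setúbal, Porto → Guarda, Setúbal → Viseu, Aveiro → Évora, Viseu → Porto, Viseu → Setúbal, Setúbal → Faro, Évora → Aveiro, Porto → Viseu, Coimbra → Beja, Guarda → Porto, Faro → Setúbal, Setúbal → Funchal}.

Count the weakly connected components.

From Aveiro: component {Aveiro, Évora}.
From Beja: component {Beja, Coimbra}.
From Faro: component {Faro, Funchal, Guarda, Porto, Setúbal, Viseu}.
From Leiria: component {Leiria}.
That's 4 components.

4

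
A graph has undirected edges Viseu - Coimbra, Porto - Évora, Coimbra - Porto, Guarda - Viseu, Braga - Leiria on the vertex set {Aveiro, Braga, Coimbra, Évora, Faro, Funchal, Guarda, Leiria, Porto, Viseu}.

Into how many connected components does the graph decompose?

5

From Aveiro: component {Aveiro}.
From Braga: component {Braga, Leiria}.
From Coimbra: component {Coimbra, Évora, Guarda, Porto, Viseu}.
From Faro: component {Faro}.
From Funchal: component {Funchal}.
That's 5 components.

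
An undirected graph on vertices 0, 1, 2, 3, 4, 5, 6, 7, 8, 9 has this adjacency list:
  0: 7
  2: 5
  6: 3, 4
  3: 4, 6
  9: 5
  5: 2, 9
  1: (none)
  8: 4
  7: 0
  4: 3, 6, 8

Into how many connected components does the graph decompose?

From 0: component {0, 7}.
From 1: component {1}.
From 2: component {2, 5, 9}.
From 3: component {3, 4, 6, 8}.
That's 4 components.

4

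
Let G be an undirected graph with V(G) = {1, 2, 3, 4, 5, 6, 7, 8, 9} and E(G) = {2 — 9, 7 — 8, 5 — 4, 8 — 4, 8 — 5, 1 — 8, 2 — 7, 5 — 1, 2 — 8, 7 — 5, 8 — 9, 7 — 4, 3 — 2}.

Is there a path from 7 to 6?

No

Explore from 7.
Distance 1: reach 2, 4, 5, 8.
Distance 2: reach 1, 3, 9.
The search is exhausted without reaching 6; it lies in a different component.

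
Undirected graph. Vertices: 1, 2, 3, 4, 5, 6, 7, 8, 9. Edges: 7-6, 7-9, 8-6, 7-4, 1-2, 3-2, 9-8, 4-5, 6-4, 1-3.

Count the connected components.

2

From 1: component {1, 2, 3}.
From 4: component {4, 5, 6, 7, 8, 9}.
That's 2 components.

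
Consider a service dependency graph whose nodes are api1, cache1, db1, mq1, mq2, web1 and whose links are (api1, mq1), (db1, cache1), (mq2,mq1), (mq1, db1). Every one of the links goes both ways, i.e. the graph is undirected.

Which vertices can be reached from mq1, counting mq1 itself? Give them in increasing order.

Start at mq1.
Its neighbours: api1, db1, mq2.
Then their neighbours: cache1.
Nothing further is reachable.

api1, cache1, db1, mq1, mq2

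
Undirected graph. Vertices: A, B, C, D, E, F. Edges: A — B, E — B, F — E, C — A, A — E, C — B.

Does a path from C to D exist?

No

Explore from C.
Distance 1: reach A, B.
Distance 2: reach E.
Distance 3: reach F.
The search is exhausted without reaching D; it lies in a different component.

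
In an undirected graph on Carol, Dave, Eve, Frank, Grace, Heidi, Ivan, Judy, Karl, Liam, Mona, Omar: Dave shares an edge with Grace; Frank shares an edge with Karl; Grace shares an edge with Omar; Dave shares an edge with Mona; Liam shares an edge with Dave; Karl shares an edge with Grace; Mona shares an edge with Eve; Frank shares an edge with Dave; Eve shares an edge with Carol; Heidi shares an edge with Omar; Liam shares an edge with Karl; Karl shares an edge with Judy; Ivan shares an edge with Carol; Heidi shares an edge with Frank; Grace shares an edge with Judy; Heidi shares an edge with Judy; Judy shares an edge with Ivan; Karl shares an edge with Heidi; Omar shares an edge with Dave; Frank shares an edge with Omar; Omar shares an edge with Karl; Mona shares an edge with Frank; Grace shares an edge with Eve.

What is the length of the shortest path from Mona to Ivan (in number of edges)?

3

Distance 0: Mona.
Distance 1: Dave, Eve, Frank.
Distance 2: Carol, Grace, Heidi, Karl, Liam, Omar.
Distance 3: Ivan, Judy — contains Ivan.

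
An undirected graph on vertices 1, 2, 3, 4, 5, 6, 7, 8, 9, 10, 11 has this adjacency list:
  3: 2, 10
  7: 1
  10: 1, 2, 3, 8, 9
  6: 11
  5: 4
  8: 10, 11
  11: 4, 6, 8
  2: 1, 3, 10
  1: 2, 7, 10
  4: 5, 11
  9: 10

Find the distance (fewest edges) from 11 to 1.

3

Distance 0: 11.
Distance 1: 4, 6, 8.
Distance 2: 5, 10.
Distance 3: 1, 2, 3, 9 — contains 1.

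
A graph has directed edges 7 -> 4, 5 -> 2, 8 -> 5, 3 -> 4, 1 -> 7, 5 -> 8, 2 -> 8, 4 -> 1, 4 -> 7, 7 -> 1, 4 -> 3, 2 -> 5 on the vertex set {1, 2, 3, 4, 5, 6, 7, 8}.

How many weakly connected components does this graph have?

3

From 1: component {1, 3, 4, 7}.
From 2: component {2, 5, 8}.
From 6: component {6}.
That's 3 components.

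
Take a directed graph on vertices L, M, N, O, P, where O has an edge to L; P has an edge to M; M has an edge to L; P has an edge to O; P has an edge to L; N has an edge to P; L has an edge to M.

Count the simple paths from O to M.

O→L→M

1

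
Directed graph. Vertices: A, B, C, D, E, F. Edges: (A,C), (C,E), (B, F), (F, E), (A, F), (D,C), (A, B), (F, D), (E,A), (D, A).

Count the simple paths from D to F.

4

D→A→B→F
D→A→F
D→C→E→A→B→F
D→C→E→A→F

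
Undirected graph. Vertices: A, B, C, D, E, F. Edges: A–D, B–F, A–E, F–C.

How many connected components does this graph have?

From A: component {A, D, E}.
From B: component {B, C, F}.
That's 2 components.

2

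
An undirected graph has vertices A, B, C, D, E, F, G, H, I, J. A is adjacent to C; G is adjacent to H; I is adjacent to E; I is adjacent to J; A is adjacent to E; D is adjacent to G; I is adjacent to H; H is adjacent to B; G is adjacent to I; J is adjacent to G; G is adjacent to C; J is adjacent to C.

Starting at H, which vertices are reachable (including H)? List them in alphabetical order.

Start at H.
Its neighbours: B, G, I.
Then their neighbours: C, D, E, J.
Then next layer: A.
Nothing further is reachable.

A, B, C, D, E, G, H, I, J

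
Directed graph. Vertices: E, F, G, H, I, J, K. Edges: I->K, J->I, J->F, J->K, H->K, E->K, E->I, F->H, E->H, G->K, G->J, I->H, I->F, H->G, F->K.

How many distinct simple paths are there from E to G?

E→H→G
E→I→F→H→G
E→I→H→G

3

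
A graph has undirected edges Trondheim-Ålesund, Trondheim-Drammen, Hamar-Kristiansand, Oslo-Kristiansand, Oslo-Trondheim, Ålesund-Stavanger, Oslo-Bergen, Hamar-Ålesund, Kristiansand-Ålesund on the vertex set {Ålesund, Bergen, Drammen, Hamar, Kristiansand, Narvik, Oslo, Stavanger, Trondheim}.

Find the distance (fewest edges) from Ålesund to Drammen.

Distance 0: Ålesund.
Distance 1: Hamar, Kristiansand, Stavanger, Trondheim.
Distance 2: Drammen, Oslo — contains Drammen.

2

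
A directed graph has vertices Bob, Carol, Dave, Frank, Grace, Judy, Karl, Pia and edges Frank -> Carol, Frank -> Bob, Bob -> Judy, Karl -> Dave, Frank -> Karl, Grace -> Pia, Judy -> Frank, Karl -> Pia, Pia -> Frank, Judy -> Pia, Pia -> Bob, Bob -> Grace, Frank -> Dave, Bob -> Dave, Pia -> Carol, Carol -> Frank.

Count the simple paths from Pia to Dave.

9

Pia→Bob→Dave
Pia→Bob→Judy→Frank→Dave
Pia→Bob→Judy→Frank→Karl→Dave
Pia→Carol→Frank→Bob→Dave
Pia→Carol→Frank→Dave
Pia→Carol→Frank→Karl→Dave
Pia→Frank→Bob→Dave
Pia→Frank→Dave
Pia→Frank→Karl→Dave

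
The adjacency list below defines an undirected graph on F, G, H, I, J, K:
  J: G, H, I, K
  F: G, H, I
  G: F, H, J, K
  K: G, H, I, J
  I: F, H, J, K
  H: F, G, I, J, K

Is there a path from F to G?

Explore from F.
Distance 1: reach G, H, I.
Found G.

Yes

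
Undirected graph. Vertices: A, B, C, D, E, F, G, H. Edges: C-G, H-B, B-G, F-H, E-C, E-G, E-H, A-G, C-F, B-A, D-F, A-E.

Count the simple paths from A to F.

A–B–G–C–E–H–F
A–B–G–C–F
A–B–G–E–C–F
A–B–G–E–H–F
A–B–H–E–C–F
A–B–H–E–G–C–F
A–B–H–F
A–E–C–F
... and 11 more.

19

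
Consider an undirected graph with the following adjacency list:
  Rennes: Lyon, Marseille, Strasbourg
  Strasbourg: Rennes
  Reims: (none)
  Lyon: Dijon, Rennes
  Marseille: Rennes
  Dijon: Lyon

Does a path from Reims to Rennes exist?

Reims has no edges, so nothing is reachable from it.

No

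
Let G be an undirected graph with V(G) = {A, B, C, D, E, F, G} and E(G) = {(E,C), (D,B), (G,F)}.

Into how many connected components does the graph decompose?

From A: component {A}.
From B: component {B, D}.
From C: component {C, E}.
From F: component {F, G}.
That's 4 components.

4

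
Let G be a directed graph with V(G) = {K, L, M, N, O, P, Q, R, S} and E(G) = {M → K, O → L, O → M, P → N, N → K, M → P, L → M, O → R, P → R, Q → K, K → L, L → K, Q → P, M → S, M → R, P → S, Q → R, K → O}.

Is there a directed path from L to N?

Explore from L.
Distance 1: reach K, M.
Distance 2: reach O, P, R, S.
Distance 3: reach N.
Found N.

Yes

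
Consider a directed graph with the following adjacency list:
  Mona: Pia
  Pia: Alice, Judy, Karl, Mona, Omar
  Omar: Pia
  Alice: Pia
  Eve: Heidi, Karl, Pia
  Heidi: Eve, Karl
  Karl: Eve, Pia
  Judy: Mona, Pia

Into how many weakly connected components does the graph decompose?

From Alice: component {Alice, Eve, Heidi, Judy, Karl, Mona, Omar, Pia}.
That's 1 component.

1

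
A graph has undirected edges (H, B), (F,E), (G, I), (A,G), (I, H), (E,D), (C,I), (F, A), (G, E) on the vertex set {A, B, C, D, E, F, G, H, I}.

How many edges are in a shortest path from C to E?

3

Distance 0: C.
Distance 1: I.
Distance 2: G, H.
Distance 3: A, B, E — contains E.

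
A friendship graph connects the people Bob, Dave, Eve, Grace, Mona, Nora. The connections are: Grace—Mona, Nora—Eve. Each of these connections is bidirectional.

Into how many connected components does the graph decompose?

4

From Bob: component {Bob}.
From Dave: component {Dave}.
From Eve: component {Eve, Nora}.
From Grace: component {Grace, Mona}.
That's 4 components.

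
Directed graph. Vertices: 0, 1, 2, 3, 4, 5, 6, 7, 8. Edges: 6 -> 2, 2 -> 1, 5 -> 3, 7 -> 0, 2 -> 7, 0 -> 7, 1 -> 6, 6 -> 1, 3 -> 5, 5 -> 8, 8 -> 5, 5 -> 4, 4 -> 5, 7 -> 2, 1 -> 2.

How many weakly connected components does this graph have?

From 0: component {0, 1, 2, 6, 7}.
From 3: component {3, 4, 5, 8}.
That's 2 components.

2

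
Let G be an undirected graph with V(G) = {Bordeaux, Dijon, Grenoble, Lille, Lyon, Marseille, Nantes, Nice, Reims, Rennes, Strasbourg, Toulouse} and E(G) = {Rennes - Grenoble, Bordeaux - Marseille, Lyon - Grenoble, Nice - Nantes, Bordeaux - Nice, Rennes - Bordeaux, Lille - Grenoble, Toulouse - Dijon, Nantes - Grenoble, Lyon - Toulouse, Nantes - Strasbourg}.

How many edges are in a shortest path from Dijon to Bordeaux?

Distance 0: Dijon.
Distance 1: Toulouse.
Distance 2: Lyon.
Distance 3: Grenoble.
Distance 4: Lille, Nantes, Rennes.
Distance 5: Bordeaux, Nice, Strasbourg — contains Bordeaux.

5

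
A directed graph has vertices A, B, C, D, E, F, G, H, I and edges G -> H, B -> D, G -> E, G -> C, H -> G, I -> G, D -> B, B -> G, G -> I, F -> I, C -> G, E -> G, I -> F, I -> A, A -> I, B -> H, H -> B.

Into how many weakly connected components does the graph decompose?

1

From A: component {A, B, C, D, E, F, G, H, I}.
That's 1 component.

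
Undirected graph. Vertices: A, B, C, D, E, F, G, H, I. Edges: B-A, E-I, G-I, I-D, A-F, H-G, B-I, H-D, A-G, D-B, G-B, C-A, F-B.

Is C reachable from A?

Explore from A.
Distance 1: reach B, C, F, G.
Found C.

Yes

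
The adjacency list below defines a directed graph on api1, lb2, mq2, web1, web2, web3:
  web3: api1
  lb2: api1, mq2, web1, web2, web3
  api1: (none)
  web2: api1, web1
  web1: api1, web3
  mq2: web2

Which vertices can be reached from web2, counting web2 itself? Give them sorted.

api1, web1, web2, web3

Start at web2.
Its neighbours: api1, web1.
Then their neighbours: web3.
Nothing further is reachable.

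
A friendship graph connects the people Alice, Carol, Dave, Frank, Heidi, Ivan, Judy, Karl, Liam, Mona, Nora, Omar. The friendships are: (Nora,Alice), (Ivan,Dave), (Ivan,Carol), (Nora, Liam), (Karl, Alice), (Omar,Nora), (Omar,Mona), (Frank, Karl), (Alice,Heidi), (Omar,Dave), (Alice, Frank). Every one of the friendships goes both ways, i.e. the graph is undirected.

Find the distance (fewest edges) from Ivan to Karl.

Distance 0: Ivan.
Distance 1: Carol, Dave.
Distance 2: Omar.
Distance 3: Mona, Nora.
Distance 4: Alice, Liam.
Distance 5: Frank, Heidi, Karl — contains Karl.

5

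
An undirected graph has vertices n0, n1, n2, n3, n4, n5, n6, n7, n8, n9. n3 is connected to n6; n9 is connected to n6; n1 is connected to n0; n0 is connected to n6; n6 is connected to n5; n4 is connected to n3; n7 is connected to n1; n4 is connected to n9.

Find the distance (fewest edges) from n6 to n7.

3

Distance 0: n6.
Distance 1: n0, n3, n5, n9.
Distance 2: n1, n4.
Distance 3: n7 — contains n7.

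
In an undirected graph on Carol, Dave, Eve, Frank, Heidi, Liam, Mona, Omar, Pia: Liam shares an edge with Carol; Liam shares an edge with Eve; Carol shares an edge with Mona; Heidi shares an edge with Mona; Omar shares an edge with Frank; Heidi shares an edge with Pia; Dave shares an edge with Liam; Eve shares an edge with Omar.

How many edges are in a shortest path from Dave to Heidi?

4

Distance 0: Dave.
Distance 1: Liam.
Distance 2: Carol, Eve.
Distance 3: Mona, Omar.
Distance 4: Frank, Heidi — contains Heidi.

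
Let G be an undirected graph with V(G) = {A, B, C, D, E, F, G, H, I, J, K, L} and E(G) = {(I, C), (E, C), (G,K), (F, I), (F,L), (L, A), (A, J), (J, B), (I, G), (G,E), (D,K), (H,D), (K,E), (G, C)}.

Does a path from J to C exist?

Yes

Explore from J.
Distance 1: reach A, B.
Distance 2: reach L.
Distance 3: reach F.
Distance 4: reach I.
Distance 5: reach C, G.
Found C.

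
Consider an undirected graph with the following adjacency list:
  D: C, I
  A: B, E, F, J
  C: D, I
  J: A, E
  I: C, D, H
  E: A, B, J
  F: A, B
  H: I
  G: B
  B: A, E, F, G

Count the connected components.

From A: component {A, B, E, F, G, J}.
From C: component {C, D, H, I}.
That's 2 components.

2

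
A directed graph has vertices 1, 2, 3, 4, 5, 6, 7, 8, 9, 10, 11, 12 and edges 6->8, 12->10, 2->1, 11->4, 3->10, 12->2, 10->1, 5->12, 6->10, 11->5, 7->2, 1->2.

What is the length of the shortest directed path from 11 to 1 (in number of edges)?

4

Distance 0: 11.
Distance 1: 4, 5.
Distance 2: 12.
Distance 3: 2, 10.
Distance 4: 1 — contains 1.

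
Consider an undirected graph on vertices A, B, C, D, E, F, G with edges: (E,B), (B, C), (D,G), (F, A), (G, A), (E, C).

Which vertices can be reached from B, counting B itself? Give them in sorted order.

Start at B.
Its neighbours: C, E.
Nothing further is reachable.

B, C, E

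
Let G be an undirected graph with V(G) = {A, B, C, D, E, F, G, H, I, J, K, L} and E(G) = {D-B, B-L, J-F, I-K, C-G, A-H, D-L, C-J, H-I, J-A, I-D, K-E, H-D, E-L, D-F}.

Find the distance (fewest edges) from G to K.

6

Distance 0: G.
Distance 1: C.
Distance 2: J.
Distance 3: A, F.
Distance 4: D, H.
Distance 5: B, I, L.
Distance 6: E, K — contains K.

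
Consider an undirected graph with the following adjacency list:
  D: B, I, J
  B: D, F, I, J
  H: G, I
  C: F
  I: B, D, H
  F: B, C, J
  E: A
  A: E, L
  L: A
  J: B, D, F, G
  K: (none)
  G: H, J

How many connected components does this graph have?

From A: component {A, E, L}.
From B: component {B, C, D, F, G, H, I, J}.
From K: component {K}.
That's 3 components.

3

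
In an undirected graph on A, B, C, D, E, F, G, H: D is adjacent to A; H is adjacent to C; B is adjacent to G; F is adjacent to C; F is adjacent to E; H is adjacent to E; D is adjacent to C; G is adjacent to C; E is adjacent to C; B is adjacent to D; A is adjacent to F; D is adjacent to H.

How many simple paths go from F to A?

F–A
F–C–D–A
F–C–E–H–D–A
F–C–G–B–D–A
F–C–H–D–A
F–E–C–D–A
F–E–C–G–B–D–A
F–E–C–H–D–A
F–E–H–C–D–A
F–E–H–C–G–B–D–A
F–E–H–D–A

11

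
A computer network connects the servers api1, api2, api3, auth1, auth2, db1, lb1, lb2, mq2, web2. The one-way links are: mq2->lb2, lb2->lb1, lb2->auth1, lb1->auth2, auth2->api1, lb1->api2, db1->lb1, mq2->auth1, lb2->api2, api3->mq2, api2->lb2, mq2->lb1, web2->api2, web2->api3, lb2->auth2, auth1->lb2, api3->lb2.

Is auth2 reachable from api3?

Yes

Explore from api3.
Distance 1: reach lb2, mq2.
Distance 2: reach api2, auth1, auth2, lb1.
Found auth2.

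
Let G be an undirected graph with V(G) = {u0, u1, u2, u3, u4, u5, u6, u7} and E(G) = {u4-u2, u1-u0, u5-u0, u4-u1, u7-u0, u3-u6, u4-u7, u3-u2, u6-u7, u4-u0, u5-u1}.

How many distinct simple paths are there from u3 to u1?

11

u3–u2–u4–u0–u1
u3–u2–u4–u0–u5–u1
u3–u2–u4–u1
u3–u2–u4–u7–u0–u1
u3–u2–u4–u7–u0–u5–u1
u3–u6–u7–u0–u1
u3–u6–u7–u0–u4–u1
u3–u6–u7–u0–u5–u1
u3–u6–u7–u4–u0–u1
u3–u6–u7–u4–u0–u5–u1
u3–u6–u7–u4–u1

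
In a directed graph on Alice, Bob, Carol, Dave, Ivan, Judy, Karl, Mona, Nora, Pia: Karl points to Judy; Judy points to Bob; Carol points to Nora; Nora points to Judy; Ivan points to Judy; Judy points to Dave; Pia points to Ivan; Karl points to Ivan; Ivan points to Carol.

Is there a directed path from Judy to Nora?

Explore from Judy.
Distance 1: reach Bob, Dave.
The search from Judy is exhausted; no directed path reaches Nora.

No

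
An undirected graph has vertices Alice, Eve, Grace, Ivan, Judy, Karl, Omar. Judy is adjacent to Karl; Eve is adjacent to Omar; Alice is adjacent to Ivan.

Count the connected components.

From Alice: component {Alice, Ivan}.
From Eve: component {Eve, Omar}.
From Grace: component {Grace}.
From Judy: component {Judy, Karl}.
That's 4 components.

4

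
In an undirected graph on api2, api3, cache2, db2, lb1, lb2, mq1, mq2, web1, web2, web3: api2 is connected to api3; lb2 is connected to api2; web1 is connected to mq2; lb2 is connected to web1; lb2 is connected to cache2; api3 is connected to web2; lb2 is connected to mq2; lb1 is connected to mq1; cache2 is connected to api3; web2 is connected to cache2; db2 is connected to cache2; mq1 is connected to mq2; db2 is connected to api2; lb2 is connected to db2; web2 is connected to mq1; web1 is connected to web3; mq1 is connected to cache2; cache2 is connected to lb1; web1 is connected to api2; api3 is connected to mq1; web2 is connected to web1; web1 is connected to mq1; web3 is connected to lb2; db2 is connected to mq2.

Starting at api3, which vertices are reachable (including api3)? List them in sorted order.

Start at api3.
Its neighbours: api2, cache2, mq1, web2.
Then their neighbours: db2, lb1, lb2, mq2, web1.
Then next layer: web3.
Every vertex is now reached.

api2, api3, cache2, db2, lb1, lb2, mq1, mq2, web1, web2, web3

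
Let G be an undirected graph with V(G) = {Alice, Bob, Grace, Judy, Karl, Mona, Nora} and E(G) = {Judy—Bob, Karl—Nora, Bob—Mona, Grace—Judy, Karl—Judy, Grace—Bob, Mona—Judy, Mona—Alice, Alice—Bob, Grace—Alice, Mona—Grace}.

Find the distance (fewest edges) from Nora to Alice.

Distance 0: Nora.
Distance 1: Karl.
Distance 2: Judy.
Distance 3: Bob, Grace, Mona.
Distance 4: Alice — contains Alice.

4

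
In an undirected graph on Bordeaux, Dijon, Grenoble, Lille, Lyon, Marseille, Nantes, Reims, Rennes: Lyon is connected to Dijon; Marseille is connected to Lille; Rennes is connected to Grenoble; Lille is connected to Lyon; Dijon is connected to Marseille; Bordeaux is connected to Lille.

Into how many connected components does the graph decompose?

From Bordeaux: component {Bordeaux, Dijon, Lille, Lyon, Marseille}.
From Grenoble: component {Grenoble, Rennes}.
From Nantes: component {Nantes}.
From Reims: component {Reims}.
That's 4 components.

4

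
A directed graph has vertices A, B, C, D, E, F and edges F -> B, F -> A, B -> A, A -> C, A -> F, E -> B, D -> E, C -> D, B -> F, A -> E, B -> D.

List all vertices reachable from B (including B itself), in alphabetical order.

A, B, C, D, E, F

Start at B.
Its neighbours: A, D, F.
Then their neighbours: C, E.
Every vertex is now reached.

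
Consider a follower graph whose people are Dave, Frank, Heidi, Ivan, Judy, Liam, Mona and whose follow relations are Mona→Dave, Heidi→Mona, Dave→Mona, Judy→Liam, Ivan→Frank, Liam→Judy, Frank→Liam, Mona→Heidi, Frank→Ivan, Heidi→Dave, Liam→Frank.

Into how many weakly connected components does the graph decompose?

2

From Dave: component {Dave, Heidi, Mona}.
From Frank: component {Frank, Ivan, Judy, Liam}.
That's 2 components.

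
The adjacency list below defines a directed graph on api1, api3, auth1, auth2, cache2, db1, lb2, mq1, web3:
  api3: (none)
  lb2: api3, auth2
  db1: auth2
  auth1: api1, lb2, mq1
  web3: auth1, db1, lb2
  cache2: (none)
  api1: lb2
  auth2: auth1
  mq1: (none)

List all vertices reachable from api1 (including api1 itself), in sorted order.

Start at api1.
Its neighbours: lb2.
Then their neighbours: api3, auth2.
Then next layer: auth1.
Then next layer: mq1.
Nothing further is reachable.

api1, api3, auth1, auth2, lb2, mq1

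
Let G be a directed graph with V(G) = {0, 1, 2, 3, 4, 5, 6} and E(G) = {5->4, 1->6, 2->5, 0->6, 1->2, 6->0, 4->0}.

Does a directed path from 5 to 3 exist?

No

Explore from 5.
Distance 1: reach 4.
Distance 2: reach 0.
Distance 3: reach 6.
The search from 5 is exhausted; no directed path reaches 3.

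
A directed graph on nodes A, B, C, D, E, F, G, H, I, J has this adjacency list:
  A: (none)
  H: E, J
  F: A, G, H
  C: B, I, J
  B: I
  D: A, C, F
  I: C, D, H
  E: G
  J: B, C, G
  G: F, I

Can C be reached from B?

Explore from B.
Distance 1: reach I.
Distance 2: reach C, D, H.
Found C.

Yes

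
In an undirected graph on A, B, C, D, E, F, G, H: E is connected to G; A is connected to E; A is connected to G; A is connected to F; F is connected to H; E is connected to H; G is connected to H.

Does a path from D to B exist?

D has no edges, so nothing is reachable from it.

No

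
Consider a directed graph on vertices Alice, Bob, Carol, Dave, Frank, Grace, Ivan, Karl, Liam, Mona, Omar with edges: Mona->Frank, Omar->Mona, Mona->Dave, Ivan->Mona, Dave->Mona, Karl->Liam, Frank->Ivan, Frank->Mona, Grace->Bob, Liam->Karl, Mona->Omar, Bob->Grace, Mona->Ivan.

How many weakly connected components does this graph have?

5

From Alice: component {Alice}.
From Bob: component {Bob, Grace}.
From Carol: component {Carol}.
From Dave: component {Dave, Frank, Ivan, Mona, Omar}.
From Karl: component {Karl, Liam}.
That's 5 components.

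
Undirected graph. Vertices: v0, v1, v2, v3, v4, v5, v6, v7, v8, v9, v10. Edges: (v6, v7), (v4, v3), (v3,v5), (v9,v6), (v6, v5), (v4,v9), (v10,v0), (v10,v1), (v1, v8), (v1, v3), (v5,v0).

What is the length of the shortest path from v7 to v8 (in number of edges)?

5

Distance 0: v7.
Distance 1: v6.
Distance 2: v5, v9.
Distance 3: v0, v3, v4.
Distance 4: v1, v10.
Distance 5: v8 — contains v8.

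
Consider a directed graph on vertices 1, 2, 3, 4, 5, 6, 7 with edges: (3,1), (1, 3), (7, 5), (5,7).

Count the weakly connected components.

From 1: component {1, 3}.
From 2: component {2}.
From 4: component {4}.
From 5: component {5, 7}.
From 6: component {6}.
That's 5 components.

5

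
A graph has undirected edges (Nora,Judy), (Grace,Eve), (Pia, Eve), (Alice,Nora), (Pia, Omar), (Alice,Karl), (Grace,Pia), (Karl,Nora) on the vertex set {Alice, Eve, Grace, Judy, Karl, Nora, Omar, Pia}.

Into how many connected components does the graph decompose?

From Alice: component {Alice, Judy, Karl, Nora}.
From Eve: component {Eve, Grace, Omar, Pia}.
That's 2 components.

2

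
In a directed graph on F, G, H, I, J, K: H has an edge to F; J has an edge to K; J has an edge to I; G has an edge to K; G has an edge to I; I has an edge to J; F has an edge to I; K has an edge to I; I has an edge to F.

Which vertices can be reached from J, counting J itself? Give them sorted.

Start at J.
Its neighbours: I, K.
Then their neighbours: F.
Nothing further is reachable.

F, I, J, K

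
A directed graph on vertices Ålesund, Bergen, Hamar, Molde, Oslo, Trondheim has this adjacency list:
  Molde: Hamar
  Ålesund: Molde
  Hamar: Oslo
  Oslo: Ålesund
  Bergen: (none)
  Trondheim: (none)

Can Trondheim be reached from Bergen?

No

Bergen has no outgoing edges, so nothing is reachable from it.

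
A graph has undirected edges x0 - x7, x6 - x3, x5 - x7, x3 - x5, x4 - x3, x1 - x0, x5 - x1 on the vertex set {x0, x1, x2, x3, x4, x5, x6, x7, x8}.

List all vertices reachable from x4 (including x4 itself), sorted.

Start at x4.
Its neighbours: x3.
Then their neighbours: x5, x6.
Then next layer: x1, x7.
Then next layer: x0.
Nothing further is reachable.

x0, x1, x3, x4, x5, x6, x7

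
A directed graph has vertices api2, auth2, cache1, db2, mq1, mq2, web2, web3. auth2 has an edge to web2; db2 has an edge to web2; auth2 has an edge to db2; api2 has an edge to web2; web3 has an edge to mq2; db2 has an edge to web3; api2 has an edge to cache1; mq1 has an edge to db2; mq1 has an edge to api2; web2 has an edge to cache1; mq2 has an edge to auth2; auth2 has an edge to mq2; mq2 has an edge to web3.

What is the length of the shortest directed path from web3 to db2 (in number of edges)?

3

Distance 0: web3.
Distance 1: mq2.
Distance 2: auth2.
Distance 3: db2, web2 — contains db2.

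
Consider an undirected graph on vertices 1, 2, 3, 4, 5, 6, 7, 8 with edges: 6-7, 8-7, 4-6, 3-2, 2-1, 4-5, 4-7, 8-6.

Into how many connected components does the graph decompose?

From 1: component {1, 2, 3}.
From 4: component {4, 5, 6, 7, 8}.
That's 2 components.

2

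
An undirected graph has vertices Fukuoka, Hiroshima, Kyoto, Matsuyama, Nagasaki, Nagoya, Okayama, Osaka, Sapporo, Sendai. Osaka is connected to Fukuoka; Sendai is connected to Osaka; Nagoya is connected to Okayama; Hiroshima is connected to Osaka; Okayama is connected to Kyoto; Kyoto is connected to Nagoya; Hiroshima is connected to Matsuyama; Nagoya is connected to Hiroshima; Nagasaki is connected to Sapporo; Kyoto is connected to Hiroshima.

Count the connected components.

2

From Fukuoka: component {Fukuoka, Hiroshima, Kyoto, Matsuyama, Nagoya, Okayama, Osaka, Sendai}.
From Nagasaki: component {Nagasaki, Sapporo}.
That's 2 components.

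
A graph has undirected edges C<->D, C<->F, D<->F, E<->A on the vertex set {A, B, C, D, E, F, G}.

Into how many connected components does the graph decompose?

4

From A: component {A, E}.
From B: component {B}.
From C: component {C, D, F}.
From G: component {G}.
That's 4 components.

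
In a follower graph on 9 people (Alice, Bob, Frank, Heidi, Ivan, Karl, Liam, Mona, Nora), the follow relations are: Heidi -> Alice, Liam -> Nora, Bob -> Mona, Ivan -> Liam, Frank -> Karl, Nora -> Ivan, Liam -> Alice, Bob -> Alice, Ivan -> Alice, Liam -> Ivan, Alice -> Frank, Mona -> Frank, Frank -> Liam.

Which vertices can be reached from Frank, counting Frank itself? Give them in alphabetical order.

Start at Frank.
Its neighbours: Karl, Liam.
Then their neighbours: Alice, Ivan, Nora.
Nothing further is reachable.

Alice, Frank, Ivan, Karl, Liam, Nora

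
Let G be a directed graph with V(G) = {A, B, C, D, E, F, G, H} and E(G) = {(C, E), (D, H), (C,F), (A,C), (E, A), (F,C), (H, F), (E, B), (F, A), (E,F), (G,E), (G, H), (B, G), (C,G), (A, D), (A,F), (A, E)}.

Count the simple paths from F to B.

F→A→C→E→B
F→A→C→G→E→B
F→A→E→B
F→C→E→B
F→C→G→E→B

5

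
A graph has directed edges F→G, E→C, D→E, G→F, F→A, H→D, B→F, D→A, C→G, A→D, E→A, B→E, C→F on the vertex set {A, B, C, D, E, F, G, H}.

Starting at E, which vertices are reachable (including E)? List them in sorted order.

Start at E.
Its neighbours: A, C.
Then their neighbours: D, F, G.
Nothing further is reachable.

A, C, D, E, F, G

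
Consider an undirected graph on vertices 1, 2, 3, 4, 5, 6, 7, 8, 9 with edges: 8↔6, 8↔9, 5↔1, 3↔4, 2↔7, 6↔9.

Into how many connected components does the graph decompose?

From 1: component {1, 5}.
From 2: component {2, 7}.
From 3: component {3, 4}.
From 6: component {6, 8, 9}.
That's 4 components.

4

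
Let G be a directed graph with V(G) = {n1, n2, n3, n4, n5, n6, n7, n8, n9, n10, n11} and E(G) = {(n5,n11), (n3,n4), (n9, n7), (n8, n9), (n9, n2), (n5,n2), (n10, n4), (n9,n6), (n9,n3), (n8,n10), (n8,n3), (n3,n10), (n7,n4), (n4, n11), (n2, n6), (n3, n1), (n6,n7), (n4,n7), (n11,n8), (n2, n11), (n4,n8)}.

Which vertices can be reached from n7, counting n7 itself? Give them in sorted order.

n1, n2, n3, n4, n6, n7, n8, n9, n10, n11

Start at n7.
Its neighbours: n4.
Then their neighbours: n8, n11.
Then next layer: n3, n9, n10.
Then next layer: n1, n2, n6.
Nothing further is reachable.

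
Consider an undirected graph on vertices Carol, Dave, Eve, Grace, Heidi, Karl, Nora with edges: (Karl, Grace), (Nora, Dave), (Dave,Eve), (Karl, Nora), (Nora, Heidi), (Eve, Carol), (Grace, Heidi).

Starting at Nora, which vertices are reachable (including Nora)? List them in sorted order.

Start at Nora.
Its neighbours: Dave, Heidi, Karl.
Then their neighbours: Eve, Grace.
Then next layer: Carol.
Every vertex is now reached.

Carol, Dave, Eve, Grace, Heidi, Karl, Nora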